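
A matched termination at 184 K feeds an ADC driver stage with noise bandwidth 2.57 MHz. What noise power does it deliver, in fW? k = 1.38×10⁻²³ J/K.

6.53 fW

P_n = kTB = 1.38×10⁻²³ × 184 × 2.57×10⁶ = 6.53×10⁻¹⁵ W = 6.53 fW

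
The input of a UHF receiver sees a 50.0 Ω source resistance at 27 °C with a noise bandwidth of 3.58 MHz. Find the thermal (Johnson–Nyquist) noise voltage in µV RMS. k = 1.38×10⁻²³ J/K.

T = 27 °C + 273.15 = 300.15 K
V_n = √(4kTRB)
4kTRB = 4 × 1.38×10⁻²³ × 300.15 × 5.00×10¹ × 3.58×10⁶ = 2.97×10⁻¹² V²
V_n = √(2.97×10⁻¹²) = 1.72×10⁻⁶ V = 1.72 µV

1.72 µV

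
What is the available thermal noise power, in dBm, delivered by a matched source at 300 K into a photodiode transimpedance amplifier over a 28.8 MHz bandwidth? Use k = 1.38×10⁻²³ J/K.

P_n = kTB = 1.38×10⁻²³ × 300 × 2.88×10⁷ = 1.19×10⁻¹³ W
In dBm: 10 log₁₀(1.19×10⁻¹³ / 10⁻³) = −99.2 dBm

−99.2 dBm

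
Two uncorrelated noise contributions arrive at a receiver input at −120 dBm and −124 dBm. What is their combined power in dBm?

−118.5 dBm

Convert to linear, add, convert back:
P₁ = 1.00×10⁻¹⁵ W, P₂ = 3.98×10⁻¹⁶ W
P_tot = 1.40×10⁻¹⁵ W → 10 log₁₀(P_tot / 10⁻³) = −118.5 dBm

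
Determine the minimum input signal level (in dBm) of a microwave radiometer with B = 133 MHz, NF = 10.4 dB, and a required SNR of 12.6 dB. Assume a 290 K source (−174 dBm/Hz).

−69.8 dBm

Sensitivity = −174 + 10 log₁₀(B) + NF + SNR_min
= −174 + 81.24 + 10.4 + 12.6
= −69.76 dBm → −69.8 dBm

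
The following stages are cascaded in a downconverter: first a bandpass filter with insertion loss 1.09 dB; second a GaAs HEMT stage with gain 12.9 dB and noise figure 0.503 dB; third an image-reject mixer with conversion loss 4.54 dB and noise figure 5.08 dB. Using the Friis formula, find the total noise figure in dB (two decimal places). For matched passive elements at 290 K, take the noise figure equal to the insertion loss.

Convert to linear (a loss of L dB is a gain of −L dB): F_i = 10^(NF_i/10), G_i = 10^(G_i,dB/10)
  Stage 1: F_1 = 10^(1.09/10) = 1.285, G_1 = 10^(−1.09/10) = 0.7780
  Stage 2: F_2 = 10^(0.503/10) = 1.123, G_2 = 10^(12.9/10) = 19.50
  Stage 3: F_3 = 10^(5.08/10) = 3.221, G_3 = 10^(−4.54/10) = 0.3516
Friis cascade:
  F = 1.285 + (1.123 − 1)/0.7780 + (3.221 − 1)/15.17 = 1.590
NF = 10 log₁₀(1.590) = 2.01 dB

2.01 dB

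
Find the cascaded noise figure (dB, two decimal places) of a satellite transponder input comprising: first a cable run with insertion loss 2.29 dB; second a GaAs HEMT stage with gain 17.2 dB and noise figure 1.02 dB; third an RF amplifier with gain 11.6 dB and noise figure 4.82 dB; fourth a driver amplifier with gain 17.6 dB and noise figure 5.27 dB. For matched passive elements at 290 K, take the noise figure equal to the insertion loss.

3.45 dB

Convert to linear (a loss of L dB is a gain of −L dB): F_i = 10^(NF_i/10), G_i = 10^(G_i,dB/10)
  Stage 1: F_1 = 10^(2.29/10) = 1.694, G_1 = 10^(−2.29/10) = 0.5902
  Stage 2: F_2 = 10^(1.02/10) = 1.265, G_2 = 10^(17.2/10) = 52.48
  Stage 3: F_3 = 10^(4.82/10) = 3.034, G_3 = 10^(11.6/10) = 14.45
  Stage 4: F_4 = 10^(5.27/10) = 3.365, G_4 = 10^(17.6/10) = 57.54
Friis cascade:
  F = 1.694 + (1.265 − 1)/0.5902 + (3.034 − 1)/30.97 + (3.365 − 1)/447.7 = 2.214
NF = 10 log₁₀(2.214) = 3.45 dB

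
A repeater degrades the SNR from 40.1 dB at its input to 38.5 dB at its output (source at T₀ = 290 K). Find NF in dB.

NF (dB) = SNR_in(dB) − SNR_out(dB) when the source is at T₀
NF = 40.1 − 38.5 = 1.6 dB

1.6 dB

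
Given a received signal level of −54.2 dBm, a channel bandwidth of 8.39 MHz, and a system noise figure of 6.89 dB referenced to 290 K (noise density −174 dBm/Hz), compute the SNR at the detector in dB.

43.7 dB

Noise floor: N = −174 + 10 log₁₀(B) + NF
10 log₁₀(8.39×10⁶) = 69.24 dB
N = −174 + 69.24 + 6.89 = −97.87 dBm
SNR = P_sig − N = −54.2 − (−97.87) = 43.67 dB → 43.7 dB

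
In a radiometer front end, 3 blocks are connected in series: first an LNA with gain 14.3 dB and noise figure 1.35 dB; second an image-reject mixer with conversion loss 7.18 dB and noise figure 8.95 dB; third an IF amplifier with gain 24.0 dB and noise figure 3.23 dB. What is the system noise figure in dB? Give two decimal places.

2.63 dB

Convert to linear (a loss of L dB is a gain of −L dB): F_i = 10^(NF_i/10), G_i = 10^(G_i,dB/10)
  Stage 1: F_1 = 10^(1.35/10) = 1.365, G_1 = 10^(14.3/10) = 26.92
  Stage 2: F_2 = 10^(8.95/10) = 7.852, G_2 = 10^(−7.18/10) = 0.1914
  Stage 3: F_3 = 10^(3.23/10) = 2.104, G_3 = 10^(24.0/10) = 251.2
Friis cascade:
  F = 1.365 + (7.852 − 1)/26.92 + (2.104 − 1)/5.152 = 1.833
NF = 10 log₁₀(1.833) = 2.63 dB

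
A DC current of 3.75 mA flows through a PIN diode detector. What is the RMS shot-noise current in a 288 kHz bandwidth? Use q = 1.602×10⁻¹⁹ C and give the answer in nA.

18.6 nA

I_n = √(2qI·B)
2qI·B = 2 × 1.602×10⁻¹⁹ × 3.75×10⁻³ × 2.88×10⁵ = 3.46×10⁻¹⁶ A²
I_n = √(3.46×10⁻¹⁶) = 1.86×10⁻⁸ A = 18.6 nA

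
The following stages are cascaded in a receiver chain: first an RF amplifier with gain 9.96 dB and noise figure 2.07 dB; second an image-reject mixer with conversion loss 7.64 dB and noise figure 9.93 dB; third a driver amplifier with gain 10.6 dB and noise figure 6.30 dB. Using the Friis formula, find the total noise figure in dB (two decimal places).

Convert to linear (a loss of L dB is a gain of −L dB): F_i = 10^(NF_i/10), G_i = 10^(G_i,dB/10)
  Stage 1: F_1 = 10^(2.07/10) = 1.611, G_1 = 10^(9.96/10) = 9.908
  Stage 2: F_2 = 10^(9.93/10) = 9.840, G_2 = 10^(−7.64/10) = 0.1722
  Stage 3: F_3 = 10^(6.30/10) = 4.266, G_3 = 10^(10.6/10) = 11.48
Friis cascade:
  F = 1.611 + (9.840 − 1)/9.908 + (4.266 − 1)/1.706 = 4.417
NF = 10 log₁₀(4.417) = 6.45 dB

6.45 dB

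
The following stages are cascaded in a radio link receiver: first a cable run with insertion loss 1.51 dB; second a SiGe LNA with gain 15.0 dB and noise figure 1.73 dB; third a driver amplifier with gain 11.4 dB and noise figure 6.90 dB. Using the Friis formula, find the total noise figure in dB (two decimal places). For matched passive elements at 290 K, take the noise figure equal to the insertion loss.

Convert to linear (a loss of L dB is a gain of −L dB): F_i = 10^(NF_i/10), G_i = 10^(G_i,dB/10)
  Stage 1: F_1 = 10^(1.51/10) = 1.416, G_1 = 10^(−1.51/10) = 0.7063
  Stage 2: F_2 = 10^(1.73/10) = 1.489, G_2 = 10^(15.0/10) = 31.62
  Stage 3: F_3 = 10^(6.90/10) = 4.898, G_3 = 10^(11.4/10) = 13.80
Friis cascade:
  F = 1.416 + (1.489 − 1)/0.7063 + (4.898 − 1)/22.34 = 2.283
NF = 10 log₁₀(2.283) = 3.59 dB

3.59 dB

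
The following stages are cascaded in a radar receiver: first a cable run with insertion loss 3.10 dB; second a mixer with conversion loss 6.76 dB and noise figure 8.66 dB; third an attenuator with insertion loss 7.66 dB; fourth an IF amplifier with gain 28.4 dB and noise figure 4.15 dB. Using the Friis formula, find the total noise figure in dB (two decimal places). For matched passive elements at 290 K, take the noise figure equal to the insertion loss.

Convert to linear (a loss of L dB is a gain of −L dB): F_i = 10^(NF_i/10), G_i = 10^(G_i,dB/10)
  Stage 1: F_1 = 10^(3.10/10) = 2.042, G_1 = 10^(−3.10/10) = 0.4898
  Stage 2: F_2 = 10^(8.66/10) = 7.345, G_2 = 10^(−6.76/10) = 0.2109
  Stage 3: F_3 = 10^(7.66/10) = 5.834, G_3 = 10^(−7.66/10) = 0.1714
  Stage 4: F_4 = 10^(4.15/10) = 2.600, G_4 = 10^(28.4/10) = 691.8
Friis cascade:
  F = 2.042 + (7.345 − 1)/0.4898 + (5.834 − 1)/0.1033 + (2.600 − 1)/0.01770 = 152.2
NF = 10 log₁₀(152.2) = 21.82 dB

21.82 dB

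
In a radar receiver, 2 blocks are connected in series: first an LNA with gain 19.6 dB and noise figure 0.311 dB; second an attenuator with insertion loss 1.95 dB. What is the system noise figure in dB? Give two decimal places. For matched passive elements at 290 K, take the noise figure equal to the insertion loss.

Convert to linear (a loss of L dB is a gain of −L dB): F_i = 10^(NF_i/10), G_i = 10^(G_i,dB/10)
  Stage 1: F_1 = 10^(0.311/10) = 1.074, G_1 = 10^(19.6/10) = 91.20
  Stage 2: F_2 = 10^(1.95/10) = 1.567, G_2 = 10^(−1.95/10) = 0.6383
Friis cascade:
  F = 1.074 + (1.567 − 1)/91.20 = 1.080
NF = 10 log₁₀(1.080) = 0.34 dB

0.34 dB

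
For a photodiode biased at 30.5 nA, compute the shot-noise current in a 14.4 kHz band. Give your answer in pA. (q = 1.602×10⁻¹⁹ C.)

11.9 pA

I_n = √(2qI·B)
2qI·B = 2 × 1.602×10⁻¹⁹ × 3.05×10⁻⁸ × 1.44×10⁴ = 1.41×10⁻²² A²
I_n = √(1.41×10⁻²²) = 1.19×10⁻¹¹ A = 11.9 pA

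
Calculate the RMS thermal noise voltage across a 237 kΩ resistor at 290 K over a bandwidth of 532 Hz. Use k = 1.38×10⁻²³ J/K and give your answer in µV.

1.42 µV

V_n = √(4kTRB)
4kTRB = 4 × 1.38×10⁻²³ × 290 × 2.37×10⁵ × 5.32×10² = 2.02×10⁻¹² V²
V_n = √(2.02×10⁻¹²) = 1.42×10⁻⁶ V = 1.42 µV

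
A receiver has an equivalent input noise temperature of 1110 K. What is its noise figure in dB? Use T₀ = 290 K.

F = 1 + T_e/T₀ = 1 + 1110/290 = 4.82759
NF = 10 log₁₀(4.82759) = 6.84 dB

6.84 dB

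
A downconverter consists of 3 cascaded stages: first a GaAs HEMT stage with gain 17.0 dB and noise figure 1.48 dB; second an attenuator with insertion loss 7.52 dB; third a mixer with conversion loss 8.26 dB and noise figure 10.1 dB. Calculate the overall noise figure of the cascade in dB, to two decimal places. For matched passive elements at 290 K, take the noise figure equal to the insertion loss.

Convert to linear (a loss of L dB is a gain of −L dB): F_i = 10^(NF_i/10), G_i = 10^(G_i,dB/10)
  Stage 1: F_1 = 10^(1.48/10) = 1.406, G_1 = 10^(17.0/10) = 50.12
  Stage 2: F_2 = 10^(7.52/10) = 5.649, G_2 = 10^(−7.52/10) = 0.1770
  Stage 3: F_3 = 10^(10.1/10) = 10.23, G_3 = 10^(−8.26/10) = 0.1493
Friis cascade:
  F = 1.406 + (5.649 − 1)/50.12 + (10.23 − 1)/8.872 = 2.540
NF = 10 log₁₀(2.540) = 4.05 dB

4.05 dB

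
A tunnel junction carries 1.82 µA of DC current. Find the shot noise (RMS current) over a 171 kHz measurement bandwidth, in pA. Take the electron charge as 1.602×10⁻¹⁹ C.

I_n = √(2qI·B)
2qI·B = 2 × 1.602×10⁻¹⁹ × 1.82×10⁻⁶ × 1.71×10⁵ = 9.97×10⁻²⁰ A²
I_n = √(9.97×10⁻²⁰) = 3.16×10⁻¹⁰ A = 316 pA

316 pA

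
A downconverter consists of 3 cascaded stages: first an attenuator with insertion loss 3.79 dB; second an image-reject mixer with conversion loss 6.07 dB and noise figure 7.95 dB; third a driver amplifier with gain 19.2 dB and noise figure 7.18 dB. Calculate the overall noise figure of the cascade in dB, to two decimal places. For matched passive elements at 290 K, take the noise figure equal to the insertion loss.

Convert to linear (a loss of L dB is a gain of −L dB): F_i = 10^(NF_i/10), G_i = 10^(G_i,dB/10)
  Stage 1: F_1 = 10^(3.79/10) = 2.393, G_1 = 10^(−3.79/10) = 0.4178
  Stage 2: F_2 = 10^(7.95/10) = 6.237, G_2 = 10^(−6.07/10) = 0.2472
  Stage 3: F_3 = 10^(7.18/10) = 5.224, G_3 = 10^(19.2/10) = 83.18
Friis cascade:
  F = 2.393 + (6.237 − 1)/0.4178 + (5.224 − 1)/0.1033 = 55.83
NF = 10 log₁₀(55.83) = 17.47 dB

17.47 dB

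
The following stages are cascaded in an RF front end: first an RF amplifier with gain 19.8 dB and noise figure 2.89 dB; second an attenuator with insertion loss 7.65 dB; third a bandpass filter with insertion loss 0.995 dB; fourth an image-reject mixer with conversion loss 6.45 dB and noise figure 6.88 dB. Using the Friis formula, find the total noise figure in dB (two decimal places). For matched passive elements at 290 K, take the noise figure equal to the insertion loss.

Convert to linear (a loss of L dB is a gain of −L dB): F_i = 10^(NF_i/10), G_i = 10^(G_i,dB/10)
  Stage 1: F_1 = 10^(2.89/10) = 1.945, G_1 = 10^(19.8/10) = 95.50
  Stage 2: F_2 = 10^(7.65/10) = 5.821, G_2 = 10^(−7.65/10) = 0.1718
  Stage 3: F_3 = 10^(0.995/10) = 1.257, G_3 = 10^(−0.995/10) = 0.7952
  Stage 4: F_4 = 10^(6.88/10) = 4.875, G_4 = 10^(−6.45/10) = 0.2265
Friis cascade:
  F = 1.945 + (5.821 − 1)/95.50 + (1.257 − 1)/16.41 + (4.875 − 1)/13.05 = 2.309
NF = 10 log₁₀(2.309) = 3.63 dB

3.63 dB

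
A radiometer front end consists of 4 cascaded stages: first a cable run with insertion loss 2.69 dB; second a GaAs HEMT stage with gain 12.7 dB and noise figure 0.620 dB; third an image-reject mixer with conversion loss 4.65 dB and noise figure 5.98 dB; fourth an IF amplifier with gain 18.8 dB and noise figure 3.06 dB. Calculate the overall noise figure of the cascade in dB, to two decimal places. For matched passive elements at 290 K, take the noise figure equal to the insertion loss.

4.37 dB

Convert to linear (a loss of L dB is a gain of −L dB): F_i = 10^(NF_i/10), G_i = 10^(G_i,dB/10)
  Stage 1: F_1 = 10^(2.69/10) = 1.858, G_1 = 10^(−2.69/10) = 0.5383
  Stage 2: F_2 = 10^(0.620/10) = 1.153, G_2 = 10^(12.7/10) = 18.62
  Stage 3: F_3 = 10^(5.98/10) = 3.963, G_3 = 10^(−4.65/10) = 0.3428
  Stage 4: F_4 = 10^(3.06/10) = 2.023, G_4 = 10^(18.8/10) = 75.86
Friis cascade:
  F = 1.858 + (1.153 − 1)/0.5383 + (3.963 − 1)/10.02 + (2.023 − 1)/3.436 = 2.736
NF = 10 log₁₀(2.736) = 4.37 dB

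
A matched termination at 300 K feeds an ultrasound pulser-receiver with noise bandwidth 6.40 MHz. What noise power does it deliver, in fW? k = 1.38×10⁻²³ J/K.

26.5 fW

P_n = kTB = 1.38×10⁻²³ × 300 × 6.40×10⁶ = 2.65×10⁻¹⁴ W = 26.5 fW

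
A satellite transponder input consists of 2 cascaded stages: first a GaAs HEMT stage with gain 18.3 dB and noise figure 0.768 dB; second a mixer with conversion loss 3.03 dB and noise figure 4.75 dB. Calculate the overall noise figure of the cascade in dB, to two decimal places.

Convert to linear (a loss of L dB is a gain of −L dB): F_i = 10^(NF_i/10), G_i = 10^(G_i,dB/10)
  Stage 1: F_1 = 10^(0.768/10) = 1.193, G_1 = 10^(18.3/10) = 67.61
  Stage 2: F_2 = 10^(4.75/10) = 2.985, G_2 = 10^(−3.03/10) = 0.4977
Friis cascade:
  F = 1.193 + (2.985 − 1)/67.61 = 1.223
NF = 10 log₁₀(1.223) = 0.87 dB

0.87 dB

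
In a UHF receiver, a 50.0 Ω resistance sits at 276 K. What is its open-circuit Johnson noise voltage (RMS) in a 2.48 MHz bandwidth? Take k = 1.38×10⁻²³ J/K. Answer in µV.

1.37 µV

V_n = √(4kTRB)
4kTRB = 4 × 1.38×10⁻²³ × 276 × 5.00×10¹ × 2.48×10⁶ = 1.89×10⁻¹² V²
V_n = √(1.89×10⁻¹²) = 1.37×10⁻⁶ V = 1.37 µV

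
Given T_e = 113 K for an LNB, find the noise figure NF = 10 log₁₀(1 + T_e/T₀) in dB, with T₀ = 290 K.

F = 1 + T_e/T₀ = 1 + 113/290 = 1.38966
NF = 10 log₁₀(1.38966) = 1.43 dB

1.43 dB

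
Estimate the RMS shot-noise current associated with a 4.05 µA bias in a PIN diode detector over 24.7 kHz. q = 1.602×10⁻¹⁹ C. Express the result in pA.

179 pA

I_n = √(2qI·B)
2qI·B = 2 × 1.602×10⁻¹⁹ × 4.05×10⁻⁶ × 2.47×10⁴ = 3.21×10⁻²⁰ A²
I_n = √(3.21×10⁻²⁰) = 1.79×10⁻¹⁰ A = 179 pA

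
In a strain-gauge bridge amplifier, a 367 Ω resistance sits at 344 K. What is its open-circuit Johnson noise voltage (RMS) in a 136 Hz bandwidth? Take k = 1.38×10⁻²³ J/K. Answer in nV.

30.8 nV

V_n = √(4kTRB)
4kTRB = 4 × 1.38×10⁻²³ × 344 × 3.67×10² × 1.36×10² = 9.48×10⁻¹⁶ V²
V_n = √(9.48×10⁻¹⁶) = 3.08×10⁻⁸ V = 30.8 nV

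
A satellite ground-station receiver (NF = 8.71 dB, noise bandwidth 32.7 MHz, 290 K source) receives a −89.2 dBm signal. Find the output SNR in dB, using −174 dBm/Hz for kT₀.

Noise floor: N = −174 + 10 log₁₀(B) + NF
10 log₁₀(3.27×10⁷) = 75.15 dB
N = −174 + 75.15 + 8.71 = −90.14 dBm
SNR = P_sig − N = −89.2 − (−90.14) = 0.94 dB → 0.9 dB

0.9 dB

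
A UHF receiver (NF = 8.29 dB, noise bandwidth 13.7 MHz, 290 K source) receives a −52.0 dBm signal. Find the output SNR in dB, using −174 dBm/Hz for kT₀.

42.3 dB

Noise floor: N = −174 + 10 log₁₀(B) + NF
10 log₁₀(1.37×10⁷) = 71.37 dB
N = −174 + 71.37 + 8.29 = −94.34 dBm
SNR = P_sig − N = −52.0 − (−94.34) = 42.34 dB → 42.3 dB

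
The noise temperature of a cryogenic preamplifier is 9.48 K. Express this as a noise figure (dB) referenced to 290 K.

F = 1 + T_e/T₀ = 1 + 9.48/290 = 1.03269
NF = 10 log₁₀(1.03269) = 0.140 dB

0.140 dB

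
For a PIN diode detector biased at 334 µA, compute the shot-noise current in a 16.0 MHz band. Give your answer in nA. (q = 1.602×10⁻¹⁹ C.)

I_n = √(2qI·B)
2qI·B = 2 × 1.602×10⁻¹⁹ × 3.34×10⁻⁴ × 1.60×10⁷ = 1.71×10⁻¹⁵ A²
I_n = √(1.71×10⁻¹⁵) = 4.14×10⁻⁸ A = 41.4 nA

41.4 nA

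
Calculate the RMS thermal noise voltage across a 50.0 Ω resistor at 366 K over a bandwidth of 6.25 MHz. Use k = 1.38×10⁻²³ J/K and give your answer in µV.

2.51 µV

V_n = √(4kTRB)
4kTRB = 4 × 1.38×10⁻²³ × 366 × 5.00×10¹ × 6.25×10⁶ = 6.31×10⁻¹² V²
V_n = √(6.31×10⁻¹²) = 2.51×10⁻⁶ V = 2.51 µV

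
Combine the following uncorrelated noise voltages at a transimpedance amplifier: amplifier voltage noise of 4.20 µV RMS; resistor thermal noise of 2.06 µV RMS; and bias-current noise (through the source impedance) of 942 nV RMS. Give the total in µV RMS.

Uncorrelated sources add in power (mean-square): V_tot = √(ΣV_i²)
V_tot = √[(4.20×10⁻⁶)² + (2.06×10⁻⁶)² + (9.42×10⁻⁷)²] = 4.77×10⁻⁶ V = 4.77 µV

4.77 µV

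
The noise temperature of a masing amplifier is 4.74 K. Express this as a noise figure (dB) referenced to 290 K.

F = 1 + T_e/T₀ = 1 + 4.74/290 = 1.01634
NF = 10 log₁₀(1.01634) = 0.070 dB

0.070 dB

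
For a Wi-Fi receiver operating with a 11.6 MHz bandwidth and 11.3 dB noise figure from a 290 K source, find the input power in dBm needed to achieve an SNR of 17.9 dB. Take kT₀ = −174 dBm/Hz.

−74.2 dBm

Sensitivity = −174 + 10 log₁₀(B) + NF + SNR_min
= −174 + 70.64 + 11.3 + 17.9
= −74.16 dBm → −74.2 dBm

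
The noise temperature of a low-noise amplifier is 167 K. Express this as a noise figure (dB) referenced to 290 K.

1.98 dB

F = 1 + T_e/T₀ = 1 + 167/290 = 1.57586
NF = 10 log₁₀(1.57586) = 1.98 dB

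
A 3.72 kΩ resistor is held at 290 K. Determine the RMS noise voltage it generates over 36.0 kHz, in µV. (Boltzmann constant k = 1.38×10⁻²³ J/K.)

V_n = √(4kTRB)
4kTRB = 4 × 1.38×10⁻²³ × 290 × 3.72×10³ × 3.60×10⁴ = 2.14×10⁻¹² V²
V_n = √(2.14×10⁻¹²) = 1.46×10⁻⁶ V = 1.46 µV

1.46 µV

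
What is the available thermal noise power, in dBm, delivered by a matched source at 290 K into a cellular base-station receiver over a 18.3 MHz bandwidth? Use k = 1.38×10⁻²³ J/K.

−101.4 dBm

P_n = kTB = 1.38×10⁻²³ × 290 × 1.83×10⁷ = 7.32×10⁻¹⁴ W
In dBm: 10 log₁₀(7.32×10⁻¹⁴ / 10⁻³) = −101.4 dBm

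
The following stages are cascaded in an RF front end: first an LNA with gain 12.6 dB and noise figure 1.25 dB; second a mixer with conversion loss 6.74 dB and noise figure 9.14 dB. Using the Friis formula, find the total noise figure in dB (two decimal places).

2.38 dB

Convert to linear (a loss of L dB is a gain of −L dB): F_i = 10^(NF_i/10), G_i = 10^(G_i,dB/10)
  Stage 1: F_1 = 10^(1.25/10) = 1.334, G_1 = 10^(12.6/10) = 18.20
  Stage 2: F_2 = 10^(9.14/10) = 8.204, G_2 = 10^(−6.74/10) = 0.2118
Friis cascade:
  F = 1.334 + (8.204 − 1)/18.20 = 1.729
NF = 10 log₁₀(1.729) = 2.38 dB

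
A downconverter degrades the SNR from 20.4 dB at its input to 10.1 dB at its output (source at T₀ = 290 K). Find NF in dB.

10.3 dB

NF (dB) = SNR_in(dB) − SNR_out(dB) when the source is at T₀
NF = 20.4 − 10.1 = 10.3 dB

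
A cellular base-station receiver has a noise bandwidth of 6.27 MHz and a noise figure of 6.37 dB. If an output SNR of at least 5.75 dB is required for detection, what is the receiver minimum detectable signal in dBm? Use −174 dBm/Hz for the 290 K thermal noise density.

Sensitivity = −174 + 10 log₁₀(B) + NF + SNR_min
= −174 + 67.97 + 6.37 + 5.75
= −93.91 dBm → −93.9 dBm

−93.9 dBm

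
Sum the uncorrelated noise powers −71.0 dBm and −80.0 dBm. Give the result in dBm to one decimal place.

Convert to linear, add, convert back:
P₁ = 7.94×10⁻¹¹ W, P₂ = 1.00×10⁻¹¹ W
P_tot = 8.94×10⁻¹¹ W → 10 log₁₀(P_tot / 10⁻³) = −70.5 dBm

−70.5 dBm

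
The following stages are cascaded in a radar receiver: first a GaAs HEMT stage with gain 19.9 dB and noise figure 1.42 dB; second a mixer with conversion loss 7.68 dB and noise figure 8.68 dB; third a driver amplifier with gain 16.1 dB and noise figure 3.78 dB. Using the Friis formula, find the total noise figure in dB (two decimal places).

Convert to linear (a loss of L dB is a gain of −L dB): F_i = 10^(NF_i/10), G_i = 10^(G_i,dB/10)
  Stage 1: F_1 = 10^(1.42/10) = 1.387, G_1 = 10^(19.9/10) = 97.72
  Stage 2: F_2 = 10^(8.68/10) = 7.379, G_2 = 10^(−7.68/10) = 0.1706
  Stage 3: F_3 = 10^(3.78/10) = 2.388, G_3 = 10^(16.1/10) = 40.74
Friis cascade:
  F = 1.387 + (7.379 − 1)/97.72 + (2.388 − 1)/16.67 = 1.535
NF = 10 log₁₀(1.535) = 1.86 dB

1.86 dB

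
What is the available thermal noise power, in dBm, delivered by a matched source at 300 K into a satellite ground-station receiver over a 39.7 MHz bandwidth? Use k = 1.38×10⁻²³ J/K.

−97.8 dBm

P_n = kTB = 1.38×10⁻²³ × 300 × 3.97×10⁷ = 1.64×10⁻¹³ W
In dBm: 10 log₁₀(1.64×10⁻¹³ / 10⁻³) = −97.8 dBm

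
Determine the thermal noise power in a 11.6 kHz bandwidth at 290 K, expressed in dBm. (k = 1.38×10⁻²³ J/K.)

−133.3 dBm

P_n = kTB = 1.38×10⁻²³ × 290 × 1.16×10⁴ = 4.64×10⁻¹⁷ W
In dBm: 10 log₁₀(4.64×10⁻¹⁷ / 10⁻³) = −133.3 dBm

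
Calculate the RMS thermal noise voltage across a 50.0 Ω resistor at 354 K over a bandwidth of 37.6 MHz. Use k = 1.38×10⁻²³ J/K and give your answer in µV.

6.06 µV

V_n = √(4kTRB)
4kTRB = 4 × 1.38×10⁻²³ × 354 × 5.00×10¹ × 3.76×10⁷ = 3.67×10⁻¹¹ V²
V_n = √(3.67×10⁻¹¹) = 6.06×10⁻⁶ V = 6.06 µV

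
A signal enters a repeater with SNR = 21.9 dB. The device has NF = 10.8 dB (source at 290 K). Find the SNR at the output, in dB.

11.1 dB

By definition F = SNR_in/SNR_out, so in dB: SNR_out = SNR_in − NF
SNR_out = 21.9 − 10.8 = 11.1 dB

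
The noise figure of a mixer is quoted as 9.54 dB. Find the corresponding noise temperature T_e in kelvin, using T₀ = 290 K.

F = 10^(9.54/10) = 8.99498
T_e = (F − 1)·T₀ = (8.99498 − 1) × 290 = 2319 K

2319 K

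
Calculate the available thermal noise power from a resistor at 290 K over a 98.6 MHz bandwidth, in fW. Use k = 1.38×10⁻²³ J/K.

395 fW

P_n = kTB = 1.38×10⁻²³ × 290 × 9.86×10⁷ = 3.95×10⁻¹³ W = 395 fW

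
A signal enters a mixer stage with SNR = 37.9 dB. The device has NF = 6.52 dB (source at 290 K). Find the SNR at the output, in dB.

31.38 dB

By definition F = SNR_in/SNR_out, so in dB: SNR_out = SNR_in − NF
SNR_out = 37.9 − 6.52 = 31.38 dB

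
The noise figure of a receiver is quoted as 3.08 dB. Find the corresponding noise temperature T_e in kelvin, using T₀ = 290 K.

F = 10^(3.08/10) = 2.03236
T_e = (F − 1)·T₀ = (2.03236 − 1) × 290 = 299 K

299 K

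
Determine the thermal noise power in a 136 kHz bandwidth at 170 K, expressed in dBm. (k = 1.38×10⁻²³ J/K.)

−125.0 dBm

P_n = kTB = 1.38×10⁻²³ × 170 × 1.36×10⁵ = 3.19×10⁻¹⁶ W
In dBm: 10 log₁₀(3.19×10⁻¹⁶ / 10⁻³) = −125.0 dBm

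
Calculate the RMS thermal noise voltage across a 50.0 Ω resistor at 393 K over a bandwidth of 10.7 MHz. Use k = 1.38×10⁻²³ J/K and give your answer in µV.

V_n = √(4kTRB)
4kTRB = 4 × 1.38×10⁻²³ × 393 × 5.00×10¹ × 1.07×10⁷ = 1.16×10⁻¹¹ V²
V_n = √(1.16×10⁻¹¹) = 3.41×10⁻⁶ V = 3.41 µV

3.41 µV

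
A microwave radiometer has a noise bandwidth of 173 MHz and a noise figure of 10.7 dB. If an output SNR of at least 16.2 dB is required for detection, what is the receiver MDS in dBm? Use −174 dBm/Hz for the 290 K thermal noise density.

−64.7 dBm

Sensitivity = −174 + 10 log₁₀(B) + NF + SNR_min
= −174 + 82.38 + 10.7 + 16.2
= −64.72 dBm → −64.7 dBm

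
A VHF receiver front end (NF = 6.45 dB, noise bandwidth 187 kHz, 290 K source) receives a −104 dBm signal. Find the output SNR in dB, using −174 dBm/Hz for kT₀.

10.8 dB

Noise floor: N = −174 + 10 log₁₀(B) + NF
10 log₁₀(1.87×10⁵) = 52.72 dB
N = −174 + 52.72 + 6.45 = −114.83 dBm
SNR = P_sig − N = −104 − (−114.83) = 10.83 dB → 10.8 dB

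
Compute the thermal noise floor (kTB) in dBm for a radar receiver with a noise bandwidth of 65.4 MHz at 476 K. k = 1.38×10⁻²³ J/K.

P_n = kTB = 1.38×10⁻²³ × 476 × 6.54×10⁷ = 4.30×10⁻¹³ W
In dBm: 10 log₁₀(4.30×10⁻¹³ / 10⁻³) = −93.7 dBm

−93.7 dBm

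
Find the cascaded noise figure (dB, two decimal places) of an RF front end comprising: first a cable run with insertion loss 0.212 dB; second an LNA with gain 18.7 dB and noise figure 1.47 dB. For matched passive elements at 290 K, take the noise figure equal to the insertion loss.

Convert to linear (a loss of L dB is a gain of −L dB): F_i = 10^(NF_i/10), G_i = 10^(G_i,dB/10)
  Stage 1: F_1 = 10^(0.212/10) = 1.050, G_1 = 10^(−0.212/10) = 0.9524
  Stage 2: F_2 = 10^(1.47/10) = 1.403, G_2 = 10^(18.7/10) = 74.13
Friis cascade:
  F = 1.050 + (1.403 − 1)/0.9524 = 1.473
NF = 10 log₁₀(1.473) = 1.68 dB

1.68 dB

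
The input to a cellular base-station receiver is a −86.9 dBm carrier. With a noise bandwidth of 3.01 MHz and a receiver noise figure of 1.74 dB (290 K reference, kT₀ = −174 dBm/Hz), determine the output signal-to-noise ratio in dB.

20.6 dB

Noise floor: N = −174 + 10 log₁₀(B) + NF
10 log₁₀(3.01×10⁶) = 64.79 dB
N = −174 + 64.79 + 1.74 = −107.47 dBm
SNR = P_sig − N = −86.9 − (−107.47) = 20.57 dB → 20.6 dB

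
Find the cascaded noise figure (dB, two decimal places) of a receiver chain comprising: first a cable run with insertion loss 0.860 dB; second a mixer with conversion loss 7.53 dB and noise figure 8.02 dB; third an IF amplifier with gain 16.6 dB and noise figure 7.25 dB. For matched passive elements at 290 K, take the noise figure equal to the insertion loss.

15.74 dB

Convert to linear (a loss of L dB is a gain of −L dB): F_i = 10^(NF_i/10), G_i = 10^(G_i,dB/10)
  Stage 1: F_1 = 10^(0.860/10) = 1.219, G_1 = 10^(−0.860/10) = 0.8204
  Stage 2: F_2 = 10^(8.02/10) = 6.339, G_2 = 10^(−7.53/10) = 0.1766
  Stage 3: F_3 = 10^(7.25/10) = 5.309, G_3 = 10^(16.6/10) = 45.71
Friis cascade:
  F = 1.219 + (6.339 − 1)/0.8204 + (5.309 − 1)/0.1449 = 37.47
NF = 10 log₁₀(37.47) = 15.74 dB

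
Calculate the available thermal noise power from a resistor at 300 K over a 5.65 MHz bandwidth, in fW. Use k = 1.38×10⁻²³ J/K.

P_n = kTB = 1.38×10⁻²³ × 300 × 5.65×10⁶ = 2.34×10⁻¹⁴ W = 23.4 fW

23.4 fW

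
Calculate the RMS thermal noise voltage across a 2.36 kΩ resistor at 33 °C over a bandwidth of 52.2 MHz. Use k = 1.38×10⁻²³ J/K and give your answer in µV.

T = 33 °C + 273.15 = 306.15 K
V_n = √(4kTRB)
4kTRB = 4 × 1.38×10⁻²³ × 306.15 × 2.36×10³ × 5.22×10⁷ = 2.08×10⁻⁹ V²
V_n = √(2.08×10⁻⁹) = 4.56×10⁻⁵ V = 45.6 µV

45.6 µV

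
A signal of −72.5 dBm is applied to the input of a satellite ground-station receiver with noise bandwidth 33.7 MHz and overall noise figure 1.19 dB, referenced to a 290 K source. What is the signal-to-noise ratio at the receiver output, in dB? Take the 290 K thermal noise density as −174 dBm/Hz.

Noise floor: N = −174 + 10 log₁₀(B) + NF
10 log₁₀(3.37×10⁷) = 75.28 dB
N = −174 + 75.28 + 1.19 = −97.53 dBm
SNR = P_sig − N = −72.5 − (−97.53) = 25.03 dB → 25.0 dB

25.0 dB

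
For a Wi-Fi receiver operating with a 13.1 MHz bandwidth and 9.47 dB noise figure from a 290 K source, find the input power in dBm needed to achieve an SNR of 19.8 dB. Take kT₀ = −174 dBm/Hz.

−73.6 dBm

Sensitivity = −174 + 10 log₁₀(B) + NF + SNR_min
= −174 + 71.17 + 9.47 + 19.8
= −73.56 dBm → −73.6 dBm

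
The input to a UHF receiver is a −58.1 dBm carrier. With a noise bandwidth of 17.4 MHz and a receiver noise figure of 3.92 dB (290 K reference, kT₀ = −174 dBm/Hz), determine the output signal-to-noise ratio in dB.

Noise floor: N = −174 + 10 log₁₀(B) + NF
10 log₁₀(1.74×10⁷) = 72.41 dB
N = −174 + 72.41 + 3.92 = −97.67 dBm
SNR = P_sig − N = −58.1 − (−97.67) = 39.57 dB → 39.6 dB

39.6 dB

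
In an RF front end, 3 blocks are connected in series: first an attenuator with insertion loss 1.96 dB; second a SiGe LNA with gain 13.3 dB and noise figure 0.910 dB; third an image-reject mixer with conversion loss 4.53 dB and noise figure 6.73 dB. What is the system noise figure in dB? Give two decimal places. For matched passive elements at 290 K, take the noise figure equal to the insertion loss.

Convert to linear (a loss of L dB is a gain of −L dB): F_i = 10^(NF_i/10), G_i = 10^(G_i,dB/10)
  Stage 1: F_1 = 10^(1.96/10) = 1.570, G_1 = 10^(−1.96/10) = 0.6368
  Stage 2: F_2 = 10^(0.910/10) = 1.233, G_2 = 10^(13.3/10) = 21.38
  Stage 3: F_3 = 10^(6.73/10) = 4.710, G_3 = 10^(−4.53/10) = 0.3524
Friis cascade:
  F = 1.570 + (1.233 − 1)/0.6368 + (4.710 − 1)/13.61 = 2.209
NF = 10 log₁₀(2.209) = 3.44 dB

3.44 dB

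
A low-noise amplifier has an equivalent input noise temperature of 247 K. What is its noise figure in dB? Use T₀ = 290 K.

2.68 dB

F = 1 + T_e/T₀ = 1 + 247/290 = 1.85172
NF = 10 log₁₀(1.85172) = 2.68 dB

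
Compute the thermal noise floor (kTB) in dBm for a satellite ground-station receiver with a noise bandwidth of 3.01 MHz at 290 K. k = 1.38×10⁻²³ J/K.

P_n = kTB = 1.38×10⁻²³ × 290 × 3.01×10⁶ = 1.20×10⁻¹⁴ W
In dBm: 10 log₁₀(1.20×10⁻¹⁴ / 10⁻³) = −109.2 dBm

−109.2 dBm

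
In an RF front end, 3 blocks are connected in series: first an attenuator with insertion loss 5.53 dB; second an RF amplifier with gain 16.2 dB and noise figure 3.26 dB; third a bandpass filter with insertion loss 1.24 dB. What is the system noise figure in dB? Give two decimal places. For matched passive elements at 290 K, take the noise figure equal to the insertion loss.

8.81 dB

Convert to linear (a loss of L dB is a gain of −L dB): F_i = 10^(NF_i/10), G_i = 10^(G_i,dB/10)
  Stage 1: F_1 = 10^(5.53/10) = 3.573, G_1 = 10^(−5.53/10) = 0.2799
  Stage 2: F_2 = 10^(3.26/10) = 2.118, G_2 = 10^(16.2/10) = 41.69
  Stage 3: F_3 = 10^(1.24/10) = 1.330, G_3 = 10^(−1.24/10) = 0.7516
Friis cascade:
  F = 3.573 + (2.118 − 1)/0.2799 + (1.330 − 1)/11.67 = 7.597
NF = 10 log₁₀(7.597) = 8.81 dB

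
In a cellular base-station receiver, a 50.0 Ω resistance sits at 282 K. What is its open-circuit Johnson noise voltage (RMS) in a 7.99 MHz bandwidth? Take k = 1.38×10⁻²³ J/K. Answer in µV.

V_n = √(4kTRB)
4kTRB = 4 × 1.38×10⁻²³ × 282 × 5.00×10¹ × 7.99×10⁶ = 6.22×10⁻¹² V²
V_n = √(6.22×10⁻¹²) = 2.49×10⁻⁶ V = 2.49 µV

2.49 µV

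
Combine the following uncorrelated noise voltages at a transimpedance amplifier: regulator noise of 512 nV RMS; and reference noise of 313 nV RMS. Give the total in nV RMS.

600 nV

Uncorrelated sources add in power (mean-square): V_tot = √(ΣV_i²)
V_tot = √[(5.12×10⁻⁷)² + (3.13×10⁻⁷)²] = 6.00×10⁻⁷ V = 600 nV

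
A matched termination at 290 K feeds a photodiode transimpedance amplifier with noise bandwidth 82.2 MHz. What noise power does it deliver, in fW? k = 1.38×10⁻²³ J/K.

P_n = kTB = 1.38×10⁻²³ × 290 × 8.22×10⁷ = 3.29×10⁻¹³ W = 329 fW

329 fW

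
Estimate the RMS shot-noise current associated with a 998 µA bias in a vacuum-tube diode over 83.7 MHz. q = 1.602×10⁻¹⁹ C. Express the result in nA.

I_n = √(2qI·B)
2qI·B = 2 × 1.602×10⁻¹⁹ × 9.98×10⁻⁴ × 8.37×10⁷ = 2.68×10⁻¹⁴ A²
I_n = √(2.68×10⁻¹⁴) = 1.64×10⁻⁷ A = 164 nA

164 nA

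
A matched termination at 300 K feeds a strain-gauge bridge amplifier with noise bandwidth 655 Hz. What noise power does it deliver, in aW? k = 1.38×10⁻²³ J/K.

2.71 aW

P_n = kTB = 1.38×10⁻²³ × 300 × 6.55×10² = 2.71×10⁻¹⁸ W = 2.71 aW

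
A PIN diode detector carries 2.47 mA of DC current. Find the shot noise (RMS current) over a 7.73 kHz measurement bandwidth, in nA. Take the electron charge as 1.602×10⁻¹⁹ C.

2.47 nA

I_n = √(2qI·B)
2qI·B = 2 × 1.602×10⁻¹⁹ × 2.47×10⁻³ × 7.73×10³ = 6.12×10⁻¹⁸ A²
I_n = √(6.12×10⁻¹⁸) = 2.47×10⁻⁹ A = 2.47 nA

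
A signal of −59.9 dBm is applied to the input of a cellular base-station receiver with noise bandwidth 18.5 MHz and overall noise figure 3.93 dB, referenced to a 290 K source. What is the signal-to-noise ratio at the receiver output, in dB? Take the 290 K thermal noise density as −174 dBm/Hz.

Noise floor: N = −174 + 10 log₁₀(B) + NF
10 log₁₀(1.85×10⁷) = 72.67 dB
N = −174 + 72.67 + 3.93 = −97.40 dBm
SNR = P_sig − N = −59.9 − (−97.40) = 37.50 dB → 37.5 dB

37.5 dB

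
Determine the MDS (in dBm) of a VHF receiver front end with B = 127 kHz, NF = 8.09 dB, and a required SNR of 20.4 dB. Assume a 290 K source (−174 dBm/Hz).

−94.5 dBm

Sensitivity = −174 + 10 log₁₀(B) + NF + SNR_min
= −174 + 51.04 + 8.09 + 20.4
= −94.47 dBm → −94.5 dBm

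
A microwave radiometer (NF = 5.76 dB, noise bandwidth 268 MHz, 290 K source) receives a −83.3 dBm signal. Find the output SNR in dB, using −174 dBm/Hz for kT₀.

0.7 dB

Noise floor: N = −174 + 10 log₁₀(B) + NF
10 log₁₀(2.68×10⁸) = 84.28 dB
N = −174 + 84.28 + 5.76 = −83.96 dBm
SNR = P_sig − N = −83.3 − (−83.96) = 0.66 dB → 0.7 dB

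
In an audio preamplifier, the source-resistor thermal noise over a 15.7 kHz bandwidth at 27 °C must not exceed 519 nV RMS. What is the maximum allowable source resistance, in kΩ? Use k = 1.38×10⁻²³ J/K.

T = 27 °C + 273.15 = 300.15 K
Johnson–Nyquist: V_n = √(4kTRB) ⇒ R = V_n² / (4kTB)
4kTB = 4 × 1.38×10⁻²³ × 300.15 × 1.57×10⁴ = 2.60×10⁻¹⁶
R = (5.19×10⁻⁷)² / 2.60×10⁻¹⁶ = 1.04×10³ Ω = 1.04 kΩ

1.04 kΩ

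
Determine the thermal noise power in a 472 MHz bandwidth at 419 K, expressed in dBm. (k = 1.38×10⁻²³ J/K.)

P_n = kTB = 1.38×10⁻²³ × 419 × 4.72×10⁸ = 2.73×10⁻¹² W
In dBm: 10 log₁₀(2.73×10⁻¹² / 10⁻³) = −85.6 dBm

−85.6 dBm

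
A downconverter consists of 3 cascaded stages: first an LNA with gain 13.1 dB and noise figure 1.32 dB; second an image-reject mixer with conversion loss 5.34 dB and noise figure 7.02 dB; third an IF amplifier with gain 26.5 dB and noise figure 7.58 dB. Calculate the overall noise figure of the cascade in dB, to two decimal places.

Convert to linear (a loss of L dB is a gain of −L dB): F_i = 10^(NF_i/10), G_i = 10^(G_i,dB/10)
  Stage 1: F_1 = 10^(1.32/10) = 1.355, G_1 = 10^(13.1/10) = 20.42
  Stage 2: F_2 = 10^(7.02/10) = 5.035, G_2 = 10^(−5.34/10) = 0.2924
  Stage 3: F_3 = 10^(7.58/10) = 5.728, G_3 = 10^(26.5/10) = 446.7
Friis cascade:
  F = 1.355 + (5.035 − 1)/20.42 + (5.728 − 1)/5.970 = 2.345
NF = 10 log₁₀(2.345) = 3.70 dB

3.70 dB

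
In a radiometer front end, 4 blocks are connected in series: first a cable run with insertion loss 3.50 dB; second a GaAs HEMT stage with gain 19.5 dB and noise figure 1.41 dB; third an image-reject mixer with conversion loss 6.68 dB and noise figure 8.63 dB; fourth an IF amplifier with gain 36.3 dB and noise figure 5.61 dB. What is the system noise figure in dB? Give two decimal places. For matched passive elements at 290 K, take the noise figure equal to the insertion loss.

Convert to linear (a loss of L dB is a gain of −L dB): F_i = 10^(NF_i/10), G_i = 10^(G_i,dB/10)
  Stage 1: F_1 = 10^(3.50/10) = 2.239, G_1 = 10^(−3.50/10) = 0.4467
  Stage 2: F_2 = 10^(1.41/10) = 1.384, G_2 = 10^(19.5/10) = 89.13
  Stage 3: F_3 = 10^(8.63/10) = 7.295, G_3 = 10^(−6.68/10) = 0.2148
  Stage 4: F_4 = 10^(5.61/10) = 3.639, G_4 = 10^(36.3/10) = 4266
Friis cascade:
  F = 2.239 + (1.384 − 1)/0.4467 + (7.295 − 1)/39.81 + (3.639 − 1)/8.551 = 3.564
NF = 10 log₁₀(3.564) = 5.52 dB

5.52 dB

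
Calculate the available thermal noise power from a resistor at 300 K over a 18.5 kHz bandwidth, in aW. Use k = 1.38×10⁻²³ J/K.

P_n = kTB = 1.38×10⁻²³ × 300 × 1.85×10⁴ = 7.66×10⁻¹⁷ W = 76.6 aW

76.6 aW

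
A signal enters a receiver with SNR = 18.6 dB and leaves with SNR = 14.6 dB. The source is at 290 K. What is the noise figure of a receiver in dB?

4.0 dB

NF (dB) = SNR_in(dB) − SNR_out(dB) when the source is at T₀
NF = 18.6 − 14.6 = 4.0 dB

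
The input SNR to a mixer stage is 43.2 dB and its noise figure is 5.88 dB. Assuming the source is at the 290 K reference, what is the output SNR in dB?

37.32 dB

By definition F = SNR_in/SNR_out, so in dB: SNR_out = SNR_in − NF
SNR_out = 43.2 − 5.88 = 37.32 dB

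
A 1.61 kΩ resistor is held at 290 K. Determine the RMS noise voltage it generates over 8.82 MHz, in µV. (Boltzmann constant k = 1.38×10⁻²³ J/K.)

V_n = √(4kTRB)
4kTRB = 4 × 1.38×10⁻²³ × 290 × 1.61×10³ × 8.82×10⁶ = 2.27×10⁻¹⁰ V²
V_n = √(2.27×10⁻¹⁰) = 1.51×10⁻⁵ V = 15.1 µV

15.1 µV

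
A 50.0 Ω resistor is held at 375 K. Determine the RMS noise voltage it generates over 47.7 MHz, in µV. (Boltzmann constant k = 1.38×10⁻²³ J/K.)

7.03 µV

V_n = √(4kTRB)
4kTRB = 4 × 1.38×10⁻²³ × 375 × 5.00×10¹ × 4.77×10⁷ = 4.94×10⁻¹¹ V²
V_n = √(4.94×10⁻¹¹) = 7.03×10⁻⁶ V = 7.03 µV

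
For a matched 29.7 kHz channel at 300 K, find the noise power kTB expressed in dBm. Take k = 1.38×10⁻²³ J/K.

P_n = kTB = 1.38×10⁻²³ × 300 × 2.97×10⁴ = 1.23×10⁻¹⁶ W
In dBm: 10 log₁₀(1.23×10⁻¹⁶ / 10⁻³) = −129.1 dBm

−129.1 dBm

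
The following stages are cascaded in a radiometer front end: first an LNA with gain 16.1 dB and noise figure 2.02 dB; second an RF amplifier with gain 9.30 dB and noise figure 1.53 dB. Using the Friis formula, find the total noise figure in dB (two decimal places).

2.05 dB

Convert to linear (a loss of L dB is a gain of −L dB): F_i = 10^(NF_i/10), G_i = 10^(G_i,dB/10)
  Stage 1: F_1 = 10^(2.02/10) = 1.592, G_1 = 10^(16.1/10) = 40.74
  Stage 2: F_2 = 10^(1.53/10) = 1.422, G_2 = 10^(9.30/10) = 8.511
Friis cascade:
  F = 1.592 + (1.422 − 1)/40.74 = 1.603
NF = 10 log₁₀(1.603) = 2.05 dB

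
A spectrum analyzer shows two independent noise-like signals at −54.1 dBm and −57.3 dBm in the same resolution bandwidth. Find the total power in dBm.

Convert to linear, add, convert back:
P₁ = 3.89×10⁻⁹ W, P₂ = 1.86×10⁻⁹ W
P_tot = 5.75×10⁻⁹ W → 10 log₁₀(P_tot / 10⁻³) = −52.4 dBm

−52.4 dBm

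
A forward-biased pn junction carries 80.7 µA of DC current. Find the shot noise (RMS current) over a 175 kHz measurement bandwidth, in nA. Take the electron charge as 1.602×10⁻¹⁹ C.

2.13 nA

I_n = √(2qI·B)
2qI·B = 2 × 1.602×10⁻¹⁹ × 8.07×10⁻⁵ × 1.75×10⁵ = 4.52×10⁻¹⁸ A²
I_n = √(4.52×10⁻¹⁸) = 2.13×10⁻⁹ A = 2.13 nA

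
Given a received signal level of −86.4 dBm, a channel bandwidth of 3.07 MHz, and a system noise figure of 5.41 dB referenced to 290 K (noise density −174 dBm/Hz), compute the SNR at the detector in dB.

Noise floor: N = −174 + 10 log₁₀(B) + NF
10 log₁₀(3.07×10⁶) = 64.87 dB
N = −174 + 64.87 + 5.41 = −103.72 dBm
SNR = P_sig − N = −86.4 − (−103.72) = 17.32 dB → 17.3 dB

17.3 dB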